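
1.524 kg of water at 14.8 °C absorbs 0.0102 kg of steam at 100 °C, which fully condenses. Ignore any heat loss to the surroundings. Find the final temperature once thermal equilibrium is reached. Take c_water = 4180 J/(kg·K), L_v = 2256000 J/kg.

Energy balance with sensible and latent terms:
latent heat released on condensation: 0.0102·2256000 = 23011
  condensed water 100 °C→T: 42.64(T − 100)
  original water: 6370.3(T − 14.8)
6413 T = 23011 + 4263.6 + 94281 = 121556
T ≈ 18.95 °C (< 100 °C, so full condensation is consistent).

T_f ≈ 19.0 °C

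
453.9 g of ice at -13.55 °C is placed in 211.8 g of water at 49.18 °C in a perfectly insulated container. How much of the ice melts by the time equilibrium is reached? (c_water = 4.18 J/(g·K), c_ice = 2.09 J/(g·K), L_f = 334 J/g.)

m_melted ≈ 91.9 g

Heat available from the water dropping to 0 °C: 211.8×4.18×49.18 = 43540 J.
Warming the ice to 0 °C takes 453.9×2.09×13.55 = 12854 J, leaving 30686 J for melting.
Fully melting the ice requires m_ice L_f = 453.9×334 = 151603 J.
That's not enough to melt it all — equilibrium is at 0 °C with ice remaining.
m_melted×334 = 30686  ⇒  m_melted ≈ 91.87 g.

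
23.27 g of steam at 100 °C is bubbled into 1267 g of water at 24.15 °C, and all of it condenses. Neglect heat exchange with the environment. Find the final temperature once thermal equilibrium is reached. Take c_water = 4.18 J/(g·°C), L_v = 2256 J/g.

Let T be the final temperature. ΣQ_i = 0:
latent heat released on condensation: 23.27·2256 = 52497
  condensed water 100 °C→T: 97.27(T − 100)
  water warms: 1267·4.18·(T − 24.15) = 5296.1(T − 24.15)
5393.3 T = 52497 + 9726.9 + 127900 = 190124
T ≈ 35.25 °C, under the boiling point, so the assumption holds.

T_f ≈ 35.3 °C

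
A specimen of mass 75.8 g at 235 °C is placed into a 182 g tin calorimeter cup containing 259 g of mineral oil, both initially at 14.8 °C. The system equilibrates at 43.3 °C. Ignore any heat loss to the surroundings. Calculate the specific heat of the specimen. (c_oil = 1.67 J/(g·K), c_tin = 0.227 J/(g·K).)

c ≈ 0.929 J/(g·K)

Heat gained plus heat lost sum to zero:
75.8×c×(43.3 − 235) + 259×1.67×(43.3 − 14.8) + 182×0.227×(43.3 − 14.8) = 0
-14531 c = -13505
c = -13505/-14531 ≈ 0.9294 J/(g·K)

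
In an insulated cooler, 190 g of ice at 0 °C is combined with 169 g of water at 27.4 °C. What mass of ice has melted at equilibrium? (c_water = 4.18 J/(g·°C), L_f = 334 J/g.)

Heat available from the water dropping to 0 °C: 169×4.18×27.4 = 19356 J.
Fully melting the ice requires m_ice L_f = 190×334 = 63460 J.
19356 J < 63460 J, so only part of the ice melts and the system sits at 0 °C.
m_melted×334 = 19356  ⇒  m_melted ≈ 57.95 g.

m_melted ≈ 58 g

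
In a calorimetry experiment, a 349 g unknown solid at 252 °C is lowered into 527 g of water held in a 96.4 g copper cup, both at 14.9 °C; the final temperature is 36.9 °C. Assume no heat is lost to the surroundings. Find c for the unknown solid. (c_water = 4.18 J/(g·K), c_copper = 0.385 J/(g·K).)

c ≈ 0.656 J/(g·K)

Energy conservation, ΣQ = 0:
349·c·(36.9 − 252) + 527·4.18·(36.9 − 14.9) + 96.4·0.385·(36.9 − 14.9) = 0
-75070 c = -49279
c = -49279/-75070 ≈ 0.6564 J/(g·K)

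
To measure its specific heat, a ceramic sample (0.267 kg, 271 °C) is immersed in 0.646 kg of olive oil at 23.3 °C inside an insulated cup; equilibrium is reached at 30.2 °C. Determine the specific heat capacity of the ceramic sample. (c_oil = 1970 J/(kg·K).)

c ≈ 137 J/(kg·K)

Setting the total heat transfer to zero:
0.267·c·(30.2 − 271) + 0.646·1970·(30.2 − 23.3) = 0
-64.29 c = -8781.1
c = -8781.1/-64.29 ≈ 136.6 J/(kg·K)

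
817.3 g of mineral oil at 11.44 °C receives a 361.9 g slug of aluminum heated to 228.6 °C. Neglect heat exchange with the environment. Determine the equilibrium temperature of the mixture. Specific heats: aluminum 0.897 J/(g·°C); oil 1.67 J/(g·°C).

T_f ≈ 53.2 °C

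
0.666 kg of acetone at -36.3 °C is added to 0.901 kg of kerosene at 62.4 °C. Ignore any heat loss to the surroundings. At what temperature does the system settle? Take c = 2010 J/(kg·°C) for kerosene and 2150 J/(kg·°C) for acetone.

T_f ≈ 18.8 °C

|Q_kerosene| = |Q_acetone|:
0.901×2010×(62.4 − T) = 0.666×2150×(T − (-36.3))
1811(62.4 − T) = 1431.9(T − (-36.3))
3242.9 T = 61029  ⇒  T ≈ 18.82 °C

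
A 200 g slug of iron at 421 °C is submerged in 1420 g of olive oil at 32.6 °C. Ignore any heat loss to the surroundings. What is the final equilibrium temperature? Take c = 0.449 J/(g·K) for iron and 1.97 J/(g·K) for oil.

T_f ≈ 44.7 °C

Taking heat into each body as positive, Σ m c ΔT = 0:
200·0.449·(T − 421) + 1420·1.97·(T − 32.6) = 0
(89.8 + 2797.4) T = 89.8·421 + 2797.4·32.6
T = 129001/2887.2 ≈ 44.68 °C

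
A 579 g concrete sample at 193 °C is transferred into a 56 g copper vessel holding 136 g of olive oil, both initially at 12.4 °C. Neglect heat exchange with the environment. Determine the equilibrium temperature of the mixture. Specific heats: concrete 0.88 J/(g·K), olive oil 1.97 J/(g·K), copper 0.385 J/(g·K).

With ΣQ=0 the equilibrium temperature is the m·c-weighted mean:
T_f = (509.52·193 + 267.92·12.4 + 21.56·12.4) / (509.52 + 267.92 + 21.56)
    = 101927 / 799 ≈ 127.57 °C

T_f ≈ 127.6 °C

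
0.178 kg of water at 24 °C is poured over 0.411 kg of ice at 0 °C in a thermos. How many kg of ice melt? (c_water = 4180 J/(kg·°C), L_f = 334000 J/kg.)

m_melted ≈ 0.0535 kg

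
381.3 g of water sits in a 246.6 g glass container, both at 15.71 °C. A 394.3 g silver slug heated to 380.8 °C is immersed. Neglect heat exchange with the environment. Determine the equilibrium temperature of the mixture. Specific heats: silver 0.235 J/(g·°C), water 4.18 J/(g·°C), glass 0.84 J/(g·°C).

T_f ≈ 33.6 °C

With ΣQ=0 the equilibrium temperature is the m·c-weighted mean:
T_f = (92.66*380.8 + 1593.8*15.71 + 207.14*15.71) / (92.66 + 1593.8 + 207.14)
    = 63578 / 1893.6 ≈ 33.57 °C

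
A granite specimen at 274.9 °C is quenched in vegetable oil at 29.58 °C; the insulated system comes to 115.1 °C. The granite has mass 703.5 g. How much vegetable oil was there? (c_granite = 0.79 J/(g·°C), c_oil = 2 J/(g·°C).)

Heat lost by the granite = heat gained by the oil:
703.5·0.79·(274.9 − 115.1) = m·2·(115.1 − 29.58)
171.04 m = 88811  ⇒  m ≈ 519.2 g

m ≈ 519 g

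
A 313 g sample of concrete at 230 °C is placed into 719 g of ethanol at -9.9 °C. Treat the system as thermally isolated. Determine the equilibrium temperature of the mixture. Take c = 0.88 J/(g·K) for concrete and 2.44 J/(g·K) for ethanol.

With ΣQ=0 the equilibrium temperature is the m·c-weighted mean:
T_f = (275.44×230 + 1754.4×(-9.9)) / (275.44 + 1754.4)
    = 45983 / 2029.8 ≈ 22.65 °C

T_f ≈ 22.7 °C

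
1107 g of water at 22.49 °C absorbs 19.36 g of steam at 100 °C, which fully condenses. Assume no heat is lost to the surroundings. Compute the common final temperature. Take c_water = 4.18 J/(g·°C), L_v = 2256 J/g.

Conservation of energy gives ΣQ = 0:
steam→water at 100 °C releases m L_v = 19.36×2256 = 43676; condensed water 100 °C→T: 80.92(T − 100); water warms: 1107×4.18×(T − 22.49) = 4627.3(T − 22.49)
4708.2 T = 43676 + 8092.5 + 104067 = 155836
T ≈ 33.10 °C, under the boiling point, so the assumption holds.

T_f ≈ 33.1 °C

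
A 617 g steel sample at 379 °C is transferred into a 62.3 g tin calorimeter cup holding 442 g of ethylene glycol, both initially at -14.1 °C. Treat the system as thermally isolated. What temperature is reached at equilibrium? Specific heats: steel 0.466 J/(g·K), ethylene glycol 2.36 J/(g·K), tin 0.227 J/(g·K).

T_f ≈ 69.9 °C

Let T be the final temperature. ΣQ_i = 0:
617×0.466×(T − 379) + 442×2.36×(T − (-14.1)) + 62.3×0.227×(T − (-14.1)) = 0
(287.52 + 1043.1 + 14.14) T = 287.52×379 + 1043.1×(-14.1) + 14.14×(-14.1)
T = 94063 / 1344.8 = 69.9 °C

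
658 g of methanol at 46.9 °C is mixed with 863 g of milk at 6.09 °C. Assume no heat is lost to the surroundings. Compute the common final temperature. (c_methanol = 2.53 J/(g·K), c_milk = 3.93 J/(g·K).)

|Q_methanol| = |Q_milk|:
658·2.53·(46.9 − T) = 863·3.93·(T − 6.09)
1664.7(46.9 − T) = 3391.6(T − 6.09)
5056.3 T = 98731  ⇒  T ≈ 19.53 °C

T_f ≈ 19.5 °C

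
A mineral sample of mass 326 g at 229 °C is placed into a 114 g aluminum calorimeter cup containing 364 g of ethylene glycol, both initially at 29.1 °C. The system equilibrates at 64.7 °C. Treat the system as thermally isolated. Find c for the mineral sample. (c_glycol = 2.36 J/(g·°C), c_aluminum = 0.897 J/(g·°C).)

c ≈ 0.639 J/(g·°C)

Taking heat into each body as positive, Σ m c ΔT = 0:
326·c·(64.7 − 229) + 364·2.36·(64.7 − 29.1) + 114·0.897·(64.7 − 29.1) = 0
-53562 c = -34222
c = -34222/-53562 ≈ 0.6389 J/(g·°C)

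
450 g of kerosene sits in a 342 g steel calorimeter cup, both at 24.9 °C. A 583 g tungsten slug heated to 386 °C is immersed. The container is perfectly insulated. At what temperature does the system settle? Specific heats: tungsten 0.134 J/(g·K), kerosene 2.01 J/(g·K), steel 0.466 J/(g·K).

Heat gained plus heat lost sum to zero:
583·0.134·(T − 386) + 450·2.01·(T − 24.9) + 342·0.466·(T − 24.9) = 0
78.12(T − 386) + 904.5(T − 24.9) + 159.37(T − 24.9) = 0
1142 T = 56646
T ≈ 49.60 °C

T_f ≈ 49.6 °C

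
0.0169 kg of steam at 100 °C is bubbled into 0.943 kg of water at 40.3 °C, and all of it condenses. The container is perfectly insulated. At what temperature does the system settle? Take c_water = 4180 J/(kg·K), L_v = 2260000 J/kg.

T_f ≈ 50.9 °C

Energy conservation, ΣQ = 0:
condense steam: −0.0169·2260000 = −38194
  condensed water 100 °C→T: 70.64(T − 100)
  water warms: 0.943·4180·(T − 40.3) = 3941.7(T − 40.3)
4012.4 T = 38194 + 7064.2 + 158852 = 204110
T ≈ 50.87 °C — below 100 °C, confirming all the steam condensed.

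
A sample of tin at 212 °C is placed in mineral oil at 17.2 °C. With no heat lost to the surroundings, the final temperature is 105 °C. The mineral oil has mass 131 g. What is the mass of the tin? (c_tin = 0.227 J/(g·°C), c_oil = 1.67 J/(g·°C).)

m ≈ 791 g

|Q_tin| = |Q_oil|:
m×0.227×(212 − 105) = 131×1.67×(105 − 17.2)
24.29 m = 19208  ⇒  m ≈ 790.8 g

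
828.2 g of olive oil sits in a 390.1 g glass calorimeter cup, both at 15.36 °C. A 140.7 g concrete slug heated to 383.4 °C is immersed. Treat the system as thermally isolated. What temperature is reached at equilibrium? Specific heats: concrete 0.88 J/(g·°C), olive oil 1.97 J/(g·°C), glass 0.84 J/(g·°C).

With ΣQ=0 the equilibrium temperature is the m·c-weighted mean:
T_f = (123.82·383.4 + 1631.6·15.36 + 327.68·15.36) / (123.82 + 1631.6 + 327.68)
    = 77565 / 2083.1 ≈ 37.24 °C

T_f ≈ 37.2 °C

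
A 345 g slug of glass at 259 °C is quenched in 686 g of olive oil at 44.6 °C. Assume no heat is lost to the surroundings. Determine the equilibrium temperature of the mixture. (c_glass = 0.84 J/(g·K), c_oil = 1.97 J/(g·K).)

Heat gained plus heat lost sum to zero:
345*0.84*(T − 259) + 686*1.97*(T − 44.6) = 0
(289.8 + 1351.4) T = 289.8*259 + 1351.4*44.6
T = 135332/1641.2 ≈ 82.46 °C

T_f ≈ 82.5 °C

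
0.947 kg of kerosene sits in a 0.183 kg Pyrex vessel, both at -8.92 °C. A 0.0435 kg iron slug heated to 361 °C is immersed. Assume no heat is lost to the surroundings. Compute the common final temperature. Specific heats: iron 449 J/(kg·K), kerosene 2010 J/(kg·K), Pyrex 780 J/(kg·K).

Let T be the final temperature. ΣQ_i = 0:
0.0435×449×(T − 361) + 0.947×2010×(T − (-8.92)) + 0.183×780×(T − (-8.92)) = 0
19.53(T − 361) + 1903.5(T − (-8.92)) + 142.74(T − (-8.92)) = 0
2065.7 T = -11201
T = -11201/2065.7 ≈ -5.42 °C

T_f ≈ -5.4 °C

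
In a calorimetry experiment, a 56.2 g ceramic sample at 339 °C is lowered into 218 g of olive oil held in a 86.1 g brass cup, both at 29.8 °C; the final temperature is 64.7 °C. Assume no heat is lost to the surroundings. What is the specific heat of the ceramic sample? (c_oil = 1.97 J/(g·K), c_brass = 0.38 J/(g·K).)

Energy conservation, ΣQ = 0:
56.2·c·(64.7 − 339) + 218·1.97·(64.7 − 29.8) + 86.1·0.38·(64.7 − 29.8) = 0
-15416 c = -16130
c = -16130/-15416 ≈ 1.046 J/(g·K)

c ≈ 1.05 J/(g·K)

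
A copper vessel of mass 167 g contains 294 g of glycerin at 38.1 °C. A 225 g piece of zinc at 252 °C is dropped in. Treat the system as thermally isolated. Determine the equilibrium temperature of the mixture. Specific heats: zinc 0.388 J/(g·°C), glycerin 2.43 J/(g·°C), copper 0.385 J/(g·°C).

T_f ≈ 59.7 °C

Net heat exchanged in the isolated system is zero:
225*0.388*(T − 252) + 294*2.43*(T − 38.1) + 167*0.385*(T − 38.1) = 0
(87.3 + 714.42 + 64.3) T = 87.3*252 + 714.42*38.1 + 64.3*38.1
T = 51669 / 866.02 = 59.7 °C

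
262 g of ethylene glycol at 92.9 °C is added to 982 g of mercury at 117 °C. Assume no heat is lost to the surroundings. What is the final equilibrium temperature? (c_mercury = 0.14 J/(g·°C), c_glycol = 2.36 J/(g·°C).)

T_f ≈ 97.3 °C

T_f is the heat-capacity-weighted average of the initial temperatures:
T_f = (137.48*117 + 618.32*92.9) / (137.48 + 618.32)
    = 73527 / 755.8 ≈ 97.28 °C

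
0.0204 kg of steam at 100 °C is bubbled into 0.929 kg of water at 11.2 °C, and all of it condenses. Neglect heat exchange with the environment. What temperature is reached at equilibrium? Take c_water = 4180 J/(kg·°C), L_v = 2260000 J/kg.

T_f ≈ 24.7 °C

Setting the total heat transfer to zero:
steam→water at 100 °C releases m L_v = 0.0204×2260000 = 46104; condensate cools 100→T: 0.0204×4180×(T − 100) = 85.27(T − 100); original water: 3883.2(T − 11.2)
3968.5 T = 46104 + 8527.2 + 43492 = 98123
T ≈ 24.73 °C (< 100 °C, so full condensation is consistent).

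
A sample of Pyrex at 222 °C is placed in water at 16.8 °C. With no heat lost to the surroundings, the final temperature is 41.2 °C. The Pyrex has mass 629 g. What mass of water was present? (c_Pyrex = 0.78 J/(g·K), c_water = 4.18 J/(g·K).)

|Q_Pyrex| = |Q_water|:
629·0.78·(222 − 41.2) = m·4.18·(41.2 − 16.8)
101.99 m = 88704  ⇒  m ≈ 869.7 g

m ≈ 870 g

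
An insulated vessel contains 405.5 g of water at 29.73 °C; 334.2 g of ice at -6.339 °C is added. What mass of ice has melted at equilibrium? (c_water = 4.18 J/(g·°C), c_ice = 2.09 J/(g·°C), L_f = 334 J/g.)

m_melted ≈ 138 g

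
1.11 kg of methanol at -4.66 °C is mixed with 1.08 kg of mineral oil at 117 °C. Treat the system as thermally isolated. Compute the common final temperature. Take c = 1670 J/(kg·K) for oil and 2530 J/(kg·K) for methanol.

Let T be the final temperature. ΣQ_i = 0:
1.08*1670*(T − 117) + 1.11*2530*(T − (-4.66)) = 0
1803.6(T − 117) + 2808.3(T − (-4.66)) = 0
4611.9 T = 197935
T = 197935/4611.9 ≈ 42.92 °C

T_f ≈ 42.9 °C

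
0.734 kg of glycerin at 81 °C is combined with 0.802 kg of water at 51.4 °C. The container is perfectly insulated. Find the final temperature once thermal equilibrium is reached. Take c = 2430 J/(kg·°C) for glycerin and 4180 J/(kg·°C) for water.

T_f is the heat-capacity-weighted average of the initial temperatures:
T_f = (1783.6·81 + 3352.4·51.4) / (1783.6 + 3352.4)
    = 316785 / 5136 ≈ 61.68 °C

T_f ≈ 61.7 °C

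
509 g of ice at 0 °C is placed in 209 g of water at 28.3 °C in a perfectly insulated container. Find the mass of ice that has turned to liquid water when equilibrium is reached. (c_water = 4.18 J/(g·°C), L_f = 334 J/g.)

Water can give up m c ΔT = 209×4.18×28.3 = 24723 J before reaching 0 °C.
Fully melting the ice requires m_ice L_f = 509×334 = 170006 J.
24723 J < 170006 J, so only part of the ice melts and the system sits at 0 °C.
m_melted×334 = 24723  ⇒  m_melted ≈ 74.02 g.

m_melted ≈ 74 g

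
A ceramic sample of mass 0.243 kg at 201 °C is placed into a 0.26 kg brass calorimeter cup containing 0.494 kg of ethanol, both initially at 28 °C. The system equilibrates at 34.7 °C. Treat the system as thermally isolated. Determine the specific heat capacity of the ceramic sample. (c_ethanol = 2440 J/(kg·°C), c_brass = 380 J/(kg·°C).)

c ≈ 216 J/(kg·°C)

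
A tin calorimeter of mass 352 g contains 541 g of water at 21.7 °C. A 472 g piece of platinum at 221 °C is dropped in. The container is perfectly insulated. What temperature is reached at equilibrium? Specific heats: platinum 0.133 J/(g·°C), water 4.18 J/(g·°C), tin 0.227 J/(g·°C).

T_f = Σ m_i c_i T_i / Σ m_i c_i:
T_f = (62.78*221 + 2261.4*21.7 + 79.9*21.7) / (62.78 + 2261.4 + 79.9)
    = 64679 / 2404.1 ≈ 26.90 °C

T_f ≈ 26.9 °C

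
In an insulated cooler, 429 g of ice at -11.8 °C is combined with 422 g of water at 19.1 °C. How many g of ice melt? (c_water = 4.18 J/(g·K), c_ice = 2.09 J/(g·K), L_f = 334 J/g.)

Water can give up m c ΔT = 422·4.18·19.1 = 33692 J before reaching 0 °C.
Of that, 429·2.09·11.8 = 10580 J goes to bring the ice to 0 °C, leaving 23112 J.
Melting all 429 g of ice would need 429·334 = 143286 J.
23112 J < 143286 J, so only part of the ice melts and the system sits at 0 °C.
m_melted·334 = 23112  ⇒  m_melted ≈ 69.2 g.

m_melted ≈ 69.2 g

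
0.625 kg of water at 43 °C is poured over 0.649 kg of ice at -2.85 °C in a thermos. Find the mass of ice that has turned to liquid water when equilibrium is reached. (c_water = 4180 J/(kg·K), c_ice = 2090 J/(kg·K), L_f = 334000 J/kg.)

Cooling the water to 0 °C releases 0.625×4180×43 = 112338 J.
Warming the ice to 0 °C takes 0.649×2090×2.85 = 3865.8 J, leaving 108472 J for melting.
Fully melting the ice requires m_ice L_f = 0.649×334000 = 216766 J.
That's not enough to melt it all — equilibrium is at 0 °C with ice remaining.
m_melted×334000 = 108472  ⇒  m_melted ≈ 0.3248 kg.

m_melted ≈ 0.325 kg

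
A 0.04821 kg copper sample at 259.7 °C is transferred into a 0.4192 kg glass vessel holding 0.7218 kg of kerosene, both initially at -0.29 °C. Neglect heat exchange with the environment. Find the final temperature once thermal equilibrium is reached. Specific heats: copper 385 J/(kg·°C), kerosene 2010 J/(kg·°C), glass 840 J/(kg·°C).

Heat gained plus heat lost sum to zero:
0.04821×385×(T − 259.7) + 0.7218×2010×(T − (-0.29)) + 0.4192×840×(T − (-0.29)) = 0
18.56(T − 259.7) + 1450.8(T − (-0.29)) + 352.13(T − (-0.29)) = 0
1821.5 T = 4297.4
T = 4297.4 / 1821.5 = 2.36 °C

T_f ≈ 2.4 °C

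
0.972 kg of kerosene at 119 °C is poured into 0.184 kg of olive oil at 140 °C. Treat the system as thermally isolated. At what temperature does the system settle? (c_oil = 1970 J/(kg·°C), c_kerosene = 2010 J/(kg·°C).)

T_f ≈ 122.3 °C

Conservation of energy gives ΣQ = 0:
0.184×1970×(T − 140) + 0.972×2010×(T − 119) = 0
2316.2 T = 283240
T = 283240 / 2316.2 = 122 °C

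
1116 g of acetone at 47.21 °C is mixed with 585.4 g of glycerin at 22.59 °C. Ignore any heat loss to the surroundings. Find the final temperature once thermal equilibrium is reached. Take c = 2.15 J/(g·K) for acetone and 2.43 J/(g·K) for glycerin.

T_f ≈ 38.0 °C

With ΣQ=0 the equilibrium temperature is the m·c-weighted mean:
T_f = (2399.4×47.21 + 1422.5×22.59) / (2399.4 + 1422.5)
    = 145410 / 3821.9 ≈ 38.05 °C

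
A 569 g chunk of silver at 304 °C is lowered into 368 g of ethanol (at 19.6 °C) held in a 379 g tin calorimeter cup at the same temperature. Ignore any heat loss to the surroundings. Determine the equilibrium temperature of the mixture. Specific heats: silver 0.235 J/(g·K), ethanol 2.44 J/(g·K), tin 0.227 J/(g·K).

With ΣQ=0 the equilibrium temperature is the m·c-weighted mean:
T_f = (133.72*304 + 897.92*19.6 + 86.03*19.6) / (133.72 + 897.92 + 86.03)
    = 59935 / 1117.7 ≈ 53.62 °C

T_f ≈ 53.6 °C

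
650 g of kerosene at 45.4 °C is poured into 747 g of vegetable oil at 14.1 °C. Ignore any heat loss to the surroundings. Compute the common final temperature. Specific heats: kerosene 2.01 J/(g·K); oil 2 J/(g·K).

T_f ≈ 28.7 °C

Set heat shed by the hot body equal to heat absorbed by the cold body:
650×2.01×(45.4 − T) = 747×2×(T − 14.1)
1306.5(45.4 − T) = 1494(T − 14.1)
2800.5 T = 80380  ⇒  T ≈ 28.70 °C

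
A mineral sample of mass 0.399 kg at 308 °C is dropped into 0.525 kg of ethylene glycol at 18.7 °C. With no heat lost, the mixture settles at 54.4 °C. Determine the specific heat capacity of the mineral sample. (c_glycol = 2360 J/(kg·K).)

c ≈ 437 J/(kg·K)

Net heat exchanged in the isolated system is zero:
0.399×c×(54.4 − 308) + 0.525×2360×(54.4 − 18.7) = 0
-101.19 c = -44232
c = -44232/-101.19 ≈ 437.1 J/(kg·K)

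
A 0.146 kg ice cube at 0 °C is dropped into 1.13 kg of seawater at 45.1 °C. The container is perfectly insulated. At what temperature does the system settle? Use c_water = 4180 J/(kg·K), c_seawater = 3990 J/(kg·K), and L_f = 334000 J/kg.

Setting the total heat transfer to zero:
latent heat to melt: 0.146·334000 = 48764
  warm the meltwater: 610.28 T
  seawater: 4508.7(T − 45.1)
5119 T = 203342 − 48764 = 154578
T ≈ 30.20 °C (positive, so assuming full melt was valid).

T_f ≈ 30.2 °C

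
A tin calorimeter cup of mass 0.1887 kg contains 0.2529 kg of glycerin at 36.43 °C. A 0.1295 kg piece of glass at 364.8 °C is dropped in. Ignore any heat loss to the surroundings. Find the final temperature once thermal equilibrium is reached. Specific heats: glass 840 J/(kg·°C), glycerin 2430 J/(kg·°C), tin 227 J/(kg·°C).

T_f is the heat-capacity-weighted average of the initial temperatures:
T_f = (108.78*364.8 + 614.55*36.43 + 42.83*36.43) / (108.78 + 614.55 + 42.83)
    = 63631 / 766.16 ≈ 83.05 °C

T_f ≈ 83.1 °C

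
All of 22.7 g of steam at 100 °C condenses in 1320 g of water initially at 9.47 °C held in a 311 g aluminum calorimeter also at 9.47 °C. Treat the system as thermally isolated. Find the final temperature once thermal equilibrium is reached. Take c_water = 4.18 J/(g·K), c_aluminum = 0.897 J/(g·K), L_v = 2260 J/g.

T_f ≈ 19.6 °C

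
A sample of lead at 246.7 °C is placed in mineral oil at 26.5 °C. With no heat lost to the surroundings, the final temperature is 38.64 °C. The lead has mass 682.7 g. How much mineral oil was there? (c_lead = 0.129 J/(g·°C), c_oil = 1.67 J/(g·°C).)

Energy conservation, ΣQ = 0:
682.7×0.129×(38.64 − 246.7) + m×1.67×(38.64 − 26.5) = 0
20.27 m = 18323
m = 18323/20.27 ≈ 903.8 g

m ≈ 904 g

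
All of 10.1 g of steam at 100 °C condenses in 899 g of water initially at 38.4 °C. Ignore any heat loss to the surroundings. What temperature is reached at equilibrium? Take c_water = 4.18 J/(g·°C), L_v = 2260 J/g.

Energy balance with sensible and latent terms:
steam→water at 100 °C releases m L_v = 10.1·2260 = 22826
  condensed water 100 °C→T: 42.22(T − 100)
  water warms: 899·4.18·(T − 38.4) = 3757.8(T − 38.4)
3800 T = 22826 + 4221.8 + 144300 = 171348
T ≈ 45.09 °C — below 100 °C, confirming all the steam condensed.

T_f ≈ 45.1 °C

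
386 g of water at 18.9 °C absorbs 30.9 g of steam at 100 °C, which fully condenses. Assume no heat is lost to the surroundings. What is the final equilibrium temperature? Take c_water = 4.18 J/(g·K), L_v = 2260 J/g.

Net heat exchanged in the isolated system is zero:
condense steam: −30.9·2260 = −69834; condensed water 100 °C→T: 129.16(T − 100); water warms: 386·4.18·(T − 18.9) = 1613.5(T − 18.9)
1742.6 T = 69834 + 12916 + 30495 = 113245
T ≈ 64.98 °C — below 100 °C, confirming all the steam condensed.

T_f ≈ 65.0 °C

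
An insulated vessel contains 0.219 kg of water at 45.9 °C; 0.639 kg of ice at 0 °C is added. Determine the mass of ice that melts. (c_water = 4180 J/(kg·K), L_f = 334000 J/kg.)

m_melted ≈ 0.126 kg

Water can give up m c ΔT = 0.219×4180×45.9 = 42018 J before reaching 0 °C.
To melt every bit of ice: 0.639×334000 = 213426 J.
42018 J < 213426 J, so only part of the ice melts and the system sits at 0 °C.
Mass melted = 42018/334000 ≈ 0.1258 kg.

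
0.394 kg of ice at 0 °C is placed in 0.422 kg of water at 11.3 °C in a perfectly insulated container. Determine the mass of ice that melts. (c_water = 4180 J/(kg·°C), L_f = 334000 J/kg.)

m_melted ≈ 0.0597 kg

Water can give up m c ΔT = 0.422×4180×11.3 = 19933 J before reaching 0 °C.
Fully melting the ice requires m_ice L_f = 0.394×334000 = 131596 J.
19933 J < 131596 J, so only part of the ice melts and the system sits at 0 °C.
m_melted×334000 = 19933  ⇒  m_melted ≈ 0.05968 kg.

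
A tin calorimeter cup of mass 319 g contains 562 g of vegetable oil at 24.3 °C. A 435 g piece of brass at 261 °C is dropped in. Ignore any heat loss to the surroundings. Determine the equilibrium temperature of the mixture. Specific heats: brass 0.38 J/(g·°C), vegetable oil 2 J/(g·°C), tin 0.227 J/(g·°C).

T_f ≈ 53.0 °C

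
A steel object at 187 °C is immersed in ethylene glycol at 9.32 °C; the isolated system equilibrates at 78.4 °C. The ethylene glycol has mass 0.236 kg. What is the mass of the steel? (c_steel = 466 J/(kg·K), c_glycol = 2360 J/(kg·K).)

|Q_steel| = |Q_glycol|:
m·466·(187 − 78.4) = 0.236·2360·(78.4 − 9.32)
50608 m = 38475  ⇒  m ≈ 0.7603 kg

m ≈ 0.76 kg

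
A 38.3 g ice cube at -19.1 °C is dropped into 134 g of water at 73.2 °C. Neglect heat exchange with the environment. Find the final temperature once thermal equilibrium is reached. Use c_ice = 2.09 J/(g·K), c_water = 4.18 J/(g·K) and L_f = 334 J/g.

T_f ≈ 37.0 °C

Energy conservation, ΣQ = 0:
warm ice to 0 °C: 38.3·2.09·(0 − (-19.1)) = 1528.9; latent heat to melt: 38.3·334 = 12792; meltwater 0→T: 38.3·4.18·T = 160.09 T; water cools: 134·4.18·(T − 73.2) = 560.12(T − 73.2)
720.21 T = 41001 − 14321 = 26680
T ≈ 37.04 °C. Since T > 0 °C, the all-ice-melts assumption holds.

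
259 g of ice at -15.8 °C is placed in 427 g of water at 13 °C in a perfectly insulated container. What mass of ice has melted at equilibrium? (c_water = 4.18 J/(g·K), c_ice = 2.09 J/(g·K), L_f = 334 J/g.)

m_melted ≈ 43.9 g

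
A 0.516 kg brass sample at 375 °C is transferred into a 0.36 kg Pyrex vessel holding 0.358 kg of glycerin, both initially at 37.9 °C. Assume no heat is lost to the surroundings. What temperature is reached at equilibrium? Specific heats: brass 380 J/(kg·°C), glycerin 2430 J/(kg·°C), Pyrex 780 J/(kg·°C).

T_f ≈ 87.0 °C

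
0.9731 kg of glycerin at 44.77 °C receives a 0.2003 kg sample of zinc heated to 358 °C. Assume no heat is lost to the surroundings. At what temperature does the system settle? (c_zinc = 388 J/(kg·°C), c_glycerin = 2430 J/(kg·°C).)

Heat gained plus heat lost sum to zero:
0.2003·388·(T − 358) + 0.9731·2430·(T − 44.77) = 0
77.72(T − 358) + 2364.6(T − 44.77) = 0
2442.3 T = 133687
T = 133687/2442.3 ≈ 54.74 °C

T_f ≈ 54.7 °C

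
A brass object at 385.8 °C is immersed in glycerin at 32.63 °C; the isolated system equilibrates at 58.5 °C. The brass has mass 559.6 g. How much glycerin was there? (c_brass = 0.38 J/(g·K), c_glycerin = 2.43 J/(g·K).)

Net heat exchanged in the isolated system is zero:
559.6·0.38·(58.5 − 385.8) + m·2.43·(58.5 − 32.63) = 0
62.86 m = 69600
m = 69600/62.86 ≈ 1107 g

m ≈ 1110 g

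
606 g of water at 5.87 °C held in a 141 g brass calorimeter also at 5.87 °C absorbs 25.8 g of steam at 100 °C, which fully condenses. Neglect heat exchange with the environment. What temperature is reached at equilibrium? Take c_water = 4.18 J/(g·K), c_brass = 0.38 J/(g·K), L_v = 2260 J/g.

Conservation of energy gives ΣQ = 0:
condense steam: −25.8×2260 = −58308; condensate cools 100→T: 25.8×4.18×(T − 100) = 107.84(T − 100); original water: 2533.1(T − 5.87); cup: 53.58(T − 5.87)
2694.5 T = 58308 + 10784 + 15184 = 84276
T ≈ 31.28 °C — below 100 °C, confirming all the steam condensed.

T_f ≈ 31.3 °C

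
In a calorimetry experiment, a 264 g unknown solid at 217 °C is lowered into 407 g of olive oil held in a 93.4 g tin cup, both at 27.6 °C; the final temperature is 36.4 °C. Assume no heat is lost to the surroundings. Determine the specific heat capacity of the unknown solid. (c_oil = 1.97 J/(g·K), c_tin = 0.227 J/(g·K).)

c ≈ 0.152 J/(g·K)

Taking heat into each body as positive, Σ m c ΔT = 0:
264×c×(36.4 − 217) + 407×1.97×(36.4 − 27.6) + 93.4×0.227×(36.4 − 27.6) = 0
-47678 c = -7242.3
c = -7242.3/-47678 ≈ 0.1519 J/(g·K)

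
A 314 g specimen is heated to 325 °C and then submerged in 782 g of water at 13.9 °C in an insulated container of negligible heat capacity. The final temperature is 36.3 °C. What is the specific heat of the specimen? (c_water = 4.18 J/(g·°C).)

c ≈ 0.808 J/(g·°C)

Heat lost by the specimen = heat gained by the water:
314×c×(325 − 36.3) = 782×4.18×(36.3 − 13.9)
90652 c = 73220  ⇒  c ≈ 0.8077 J/(g·°C)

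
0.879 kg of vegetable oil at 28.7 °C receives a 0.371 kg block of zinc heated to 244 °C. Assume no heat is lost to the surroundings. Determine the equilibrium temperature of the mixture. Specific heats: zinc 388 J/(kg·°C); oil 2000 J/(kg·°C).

T_f ≈ 45.0 °C

Setting the total heat transfer to zero:
0.371·388·(T − 244) + 0.879·2000·(T − 28.7) = 0
143.95(T − 244) + 1758(T − 28.7) = 0
(143.95 + 1758) T = 143.95·244 + 1758·28.7
T ≈ 44.99 °C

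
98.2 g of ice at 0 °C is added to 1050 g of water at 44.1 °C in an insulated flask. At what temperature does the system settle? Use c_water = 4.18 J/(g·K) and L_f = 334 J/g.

Heat gained plus heat lost sum to zero:
latent heat to melt: 98.2·334 = 32799; warm the meltwater: 410.48 T; water: 4389(T − 44.1)
4799.5 T = 193555 − 32799 = 160756
T ≈ 33.49 °C (positive, so assuming full melt was valid).

T_f ≈ 33.5 °C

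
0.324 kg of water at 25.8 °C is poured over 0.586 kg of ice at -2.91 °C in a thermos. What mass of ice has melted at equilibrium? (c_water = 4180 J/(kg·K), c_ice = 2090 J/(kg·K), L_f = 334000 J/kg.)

Heat available from the water dropping to 0 °C: 0.324·4180·25.8 = 34941 J.
Of that, 0.586·2090·2.91 = 3564 J goes to bring the ice to 0 °C, leaving 31377 J.
To melt every bit of ice: 0.586·334000 = 195724 J.
That's not enough to melt it all — equilibrium is at 0 °C with ice remaining.
m_melt = 31377 / L_f = 0.09394 kg.

m_melted ≈ 0.0939 kg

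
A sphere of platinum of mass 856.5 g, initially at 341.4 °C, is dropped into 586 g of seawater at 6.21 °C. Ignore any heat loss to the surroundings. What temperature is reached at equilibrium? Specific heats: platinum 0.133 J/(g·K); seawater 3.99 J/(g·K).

Conservation of energy gives ΣQ = 0:
856.5×0.133×(T − 341.4) + 586×3.99×(T − 6.21) = 0
113.91(T − 341.4) + 2338.1(T − 6.21) = 0
(113.91 + 2338.1) T = 113.91×341.4 + 2338.1×6.21
T ≈ 21.78 °C

T_f ≈ 21.8 °C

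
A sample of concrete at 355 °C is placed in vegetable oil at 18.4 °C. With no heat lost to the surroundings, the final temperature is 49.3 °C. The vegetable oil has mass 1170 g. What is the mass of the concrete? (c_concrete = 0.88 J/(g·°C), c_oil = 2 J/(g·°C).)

m ≈ 269 g

Taking heat into each body as positive, Σ m c ΔT = 0:
m×0.88×(49.3 − 355) + 1170×2×(49.3 − 18.4) = 0
-269.02 m = -72306
m = -72306/-269.02 ≈ 268.8 g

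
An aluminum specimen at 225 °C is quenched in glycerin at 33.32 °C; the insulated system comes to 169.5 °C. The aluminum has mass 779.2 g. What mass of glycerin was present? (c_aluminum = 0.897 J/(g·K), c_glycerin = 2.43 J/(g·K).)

m ≈ 117 g

Let T be the final temperature. ΣQ_i = 0:
779.2·0.897·(169.5 − 225) + m·2.43·(169.5 − 33.32) = 0
330.92 m = 38791
m = 38791/330.92 ≈ 117.2 g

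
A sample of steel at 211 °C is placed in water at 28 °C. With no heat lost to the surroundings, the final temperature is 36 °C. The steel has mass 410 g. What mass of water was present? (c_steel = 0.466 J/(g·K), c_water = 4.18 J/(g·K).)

m ≈ 1000 g

Energy conservation, ΣQ = 0:
410·0.466·(36 − 211) + m·4.18·(36 − 28) = 0
33.44 m = 33436
m = 33436/33.44 ≈ 999.9 g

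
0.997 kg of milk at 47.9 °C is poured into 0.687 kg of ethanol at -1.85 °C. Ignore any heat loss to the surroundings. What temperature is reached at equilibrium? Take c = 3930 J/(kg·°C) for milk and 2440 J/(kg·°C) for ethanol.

Set heat shed by the hot body equal to heat absorbed by the cold body:
0.997×3930×(47.9 − T) = 0.687×2440×(T − (-1.85))
3918.2(47.9 − T) = 1676.3(T − (-1.85))
5594.5 T = 184581  ⇒  T ≈ 32.99 °C

T_f ≈ 33.0 °C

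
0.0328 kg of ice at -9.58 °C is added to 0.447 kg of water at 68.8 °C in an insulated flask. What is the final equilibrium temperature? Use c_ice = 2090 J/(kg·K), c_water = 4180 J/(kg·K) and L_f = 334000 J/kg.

Let T be the final temperature. ΣQ_i = 0:
warm ice to 0 °C: 0.0328·2090·(0 − (-9.58)) = 656.73
  latent heat to melt: 0.0328·334000 = 10955
  meltwater 0→T: 0.0328·4180·T = 137.1 T
  water: 1868.5(T − 68.8)
2005.6 T = 128550 − 11612 = 116938
T ≈ 58.31 °C (positive, so assuming full melt was valid).

T_f ≈ 58.3 °C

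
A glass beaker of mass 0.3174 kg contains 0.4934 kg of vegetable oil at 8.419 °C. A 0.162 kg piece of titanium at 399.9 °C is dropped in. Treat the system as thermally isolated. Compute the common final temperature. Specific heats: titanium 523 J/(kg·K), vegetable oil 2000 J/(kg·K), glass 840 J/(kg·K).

Energy conservation, ΣQ = 0:
0.162*523*(T − 399.9) + 0.4934*2000*(T − 8.419) + 0.3174*840*(T − 8.419) = 0
(84.73 + 986.8 + 266.62) T = 84.73*399.9 + 986.8*8.419 + 266.62*8.419
T ≈ 33.21 °C

T_f ≈ 33.2 °C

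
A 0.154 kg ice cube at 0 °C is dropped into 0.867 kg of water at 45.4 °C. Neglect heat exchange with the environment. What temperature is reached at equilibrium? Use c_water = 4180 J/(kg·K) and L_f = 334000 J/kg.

T_f ≈ 26.5 °C

Energy conservation, ΣQ = 0:
melt ice: 0.154·334000 = 51436; warm the meltwater: 643.72 T; water: 3624.1(T − 45.4)
4267.8 T = 164532 − 51436 = 113096
T ≈ 26.50 °C — above 0 °C, consistent with complete melting.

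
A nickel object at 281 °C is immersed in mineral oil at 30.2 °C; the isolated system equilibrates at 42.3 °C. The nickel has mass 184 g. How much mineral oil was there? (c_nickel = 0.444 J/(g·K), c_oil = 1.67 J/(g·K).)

m ≈ 965 g

|Q_nickel| = |Q_oil|:
184·0.444·(281 − 42.3) = m·1.67·(42.3 − 30.2)
20.21 m = 19501  ⇒  m ≈ 965.1 g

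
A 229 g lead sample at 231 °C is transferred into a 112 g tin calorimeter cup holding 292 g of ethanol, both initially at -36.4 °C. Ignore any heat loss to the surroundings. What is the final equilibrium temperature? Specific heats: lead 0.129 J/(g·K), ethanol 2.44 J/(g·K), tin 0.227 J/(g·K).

T_f ≈ -26.1 °C

Taking heat into each body as positive, Σ m c ΔT = 0:
229×0.129×(T − 231) + 292×2.44×(T − (-36.4)) + 112×0.227×(T − (-36.4)) = 0
29.54(T − 231) + 712.48(T − (-36.4)) + 25.42(T − (-36.4)) = 0
767.45 T = -20036
T = -20036/767.45 ≈ -26.11 °C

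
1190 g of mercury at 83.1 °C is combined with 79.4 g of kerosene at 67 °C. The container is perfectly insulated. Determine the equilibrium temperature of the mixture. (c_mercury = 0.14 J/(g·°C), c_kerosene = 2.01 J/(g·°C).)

T_f ≈ 75.2 °C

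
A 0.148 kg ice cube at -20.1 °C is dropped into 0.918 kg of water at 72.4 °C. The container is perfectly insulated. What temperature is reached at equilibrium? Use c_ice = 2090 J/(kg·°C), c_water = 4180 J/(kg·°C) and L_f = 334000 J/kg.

T_f ≈ 49.9 °C

Let T be the final temperature. ΣQ_i = 0:
warm ice to 0 °C: 0.148×2090×(0 − (-20.1)) = 6217.3; fusion: m_ice L_f = 0.148×334000 = 49432; meltwater 0→T: 0.148×4180×T = 618.64 T; water: 3837.2(T − 72.4)
4455.9 T = 277816 − 55649 = 222167
T ≈ 49.86 °C — above 0 °C, consistent with complete melting.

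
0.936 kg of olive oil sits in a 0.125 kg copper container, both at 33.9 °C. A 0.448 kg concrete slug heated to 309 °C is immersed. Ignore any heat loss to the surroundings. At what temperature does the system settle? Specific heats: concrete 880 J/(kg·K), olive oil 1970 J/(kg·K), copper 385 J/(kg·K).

T_f ≈ 81.3 °C

Heat gained plus heat lost sum to zero:
0.448·880·(T − 309) + 0.936·1970·(T − 33.9) + 0.125·385·(T − 33.9) = 0
(394.24 + 1843.9 + 48.12) T = 394.24·309 + 1843.9·33.9 + 48.12·33.9
T = 185960 / 2286.3 = 81.3 °C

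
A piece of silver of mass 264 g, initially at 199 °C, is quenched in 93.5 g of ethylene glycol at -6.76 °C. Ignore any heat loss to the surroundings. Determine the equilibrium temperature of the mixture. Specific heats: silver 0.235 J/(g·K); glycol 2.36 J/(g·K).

Taking heat into each body as positive, Σ m c ΔT = 0:
264*0.235*(T − 199) + 93.5*2.36*(T − (-6.76)) = 0
(62.04 + 220.66) T = 62.04*199 + 220.66*(-6.76)
T = 10854 / 282.7 = 38.4 °C

T_f ≈ 38.4 °C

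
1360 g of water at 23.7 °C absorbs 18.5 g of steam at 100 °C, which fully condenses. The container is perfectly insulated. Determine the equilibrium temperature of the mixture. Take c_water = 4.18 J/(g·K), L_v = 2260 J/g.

Conservation of energy gives ΣQ = 0:
steam→water at 100 °C releases m L_v = 18.5·2260 = 41810
  condensed water 100 °C→T: 77.33(T − 100)
  water warms: 1360·4.18·(T − 23.7) = 5684.8(T − 23.7)
5762.1 T = 41810 + 7733 + 134730 = 184273
T ≈ 31.98 °C, under the boiling point, so the assumption holds.

T_f ≈ 32.0 °C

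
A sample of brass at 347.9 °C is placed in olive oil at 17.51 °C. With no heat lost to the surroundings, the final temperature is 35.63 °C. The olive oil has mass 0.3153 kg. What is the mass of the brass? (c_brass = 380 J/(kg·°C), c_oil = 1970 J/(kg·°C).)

|Q_brass| = |Q_oil|:
m×380×(347.9 − 35.63) = 0.3153×1970×(35.63 − 17.51)
118663 m = 11255  ⇒  m ≈ 0.09485 kg

m ≈ 0.0948 kg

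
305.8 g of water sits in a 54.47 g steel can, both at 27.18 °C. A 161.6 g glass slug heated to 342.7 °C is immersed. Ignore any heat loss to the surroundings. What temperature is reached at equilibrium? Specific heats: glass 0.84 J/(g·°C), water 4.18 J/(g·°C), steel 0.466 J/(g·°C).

Heat gained plus heat lost sum to zero:
161.6*0.84*(T − 342.7) + 305.8*4.18*(T − 27.18) + 54.47*0.466*(T − 27.18) = 0
135.74(T − 342.7) + 1278.2(T − 27.18) + 25.38(T − 27.18) = 0
1439.4 T = 81952
T = 81952 / 1439.4 = 56.9 °C

T_f ≈ 56.9 °C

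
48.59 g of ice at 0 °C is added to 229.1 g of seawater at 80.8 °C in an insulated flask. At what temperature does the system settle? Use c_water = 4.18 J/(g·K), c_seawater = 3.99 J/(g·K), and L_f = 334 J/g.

T_f ≈ 51.6 °C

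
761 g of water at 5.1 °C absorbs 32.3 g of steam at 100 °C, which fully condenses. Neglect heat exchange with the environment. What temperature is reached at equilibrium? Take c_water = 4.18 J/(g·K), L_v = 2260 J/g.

Heat gained plus heat lost sum to zero:
steam→water at 100 °C releases m L_v = 32.3×2260 = 72998; condensate cools 100→T: 32.3×4.18×(T − 100) = 135.01(T − 100); original water: 3181(T − 5.1)
3316 T = 72998 + 13501 + 16223 = 102722
T ≈ 30.98 °C — below 100 °C, confirming all the steam condensed.

T_f ≈ 31.0 °C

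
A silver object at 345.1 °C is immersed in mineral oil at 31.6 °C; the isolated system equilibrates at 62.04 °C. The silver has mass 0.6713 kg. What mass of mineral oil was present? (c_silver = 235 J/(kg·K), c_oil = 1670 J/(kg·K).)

Taking heat into each body as positive, Σ m c ΔT = 0:
0.6713×235×(62.04 − 345.1) + m×1670×(62.04 − 31.6) = 0
50835 m = 44654
m = 44654/50835 ≈ 0.8784 kg

m ≈ 0.878 kg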